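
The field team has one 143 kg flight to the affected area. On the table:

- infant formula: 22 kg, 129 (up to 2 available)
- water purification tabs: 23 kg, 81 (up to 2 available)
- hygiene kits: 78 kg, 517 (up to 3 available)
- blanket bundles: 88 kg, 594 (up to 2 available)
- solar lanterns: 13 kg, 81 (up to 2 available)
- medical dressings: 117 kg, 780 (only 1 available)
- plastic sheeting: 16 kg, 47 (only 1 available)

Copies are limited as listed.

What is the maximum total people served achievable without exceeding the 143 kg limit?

Filling by ratio: infant formula + blanket bundles + 2×solar lanterns for 885, with 7 kg left unused.
The 110 kg tied up in infant formula and blanket bundles is better spent on medical dressings — total rises to 942 (143 kg).
Every other selection either busts 143 kg or exceeds an availability limit or fails to beat 942.

942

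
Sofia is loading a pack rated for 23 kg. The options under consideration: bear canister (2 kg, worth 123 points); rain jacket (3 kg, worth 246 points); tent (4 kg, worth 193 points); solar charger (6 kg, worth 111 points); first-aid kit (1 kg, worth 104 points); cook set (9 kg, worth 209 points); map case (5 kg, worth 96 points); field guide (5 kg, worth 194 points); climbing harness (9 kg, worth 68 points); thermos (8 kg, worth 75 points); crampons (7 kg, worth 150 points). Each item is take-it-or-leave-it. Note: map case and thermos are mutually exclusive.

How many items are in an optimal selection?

6

The maximum utility within 23 kg is 1010.
bear canister + rain jacket + tent + first-aid kit + field guide + crampons hits 1010 at 22 kg.
All optima have 6 items.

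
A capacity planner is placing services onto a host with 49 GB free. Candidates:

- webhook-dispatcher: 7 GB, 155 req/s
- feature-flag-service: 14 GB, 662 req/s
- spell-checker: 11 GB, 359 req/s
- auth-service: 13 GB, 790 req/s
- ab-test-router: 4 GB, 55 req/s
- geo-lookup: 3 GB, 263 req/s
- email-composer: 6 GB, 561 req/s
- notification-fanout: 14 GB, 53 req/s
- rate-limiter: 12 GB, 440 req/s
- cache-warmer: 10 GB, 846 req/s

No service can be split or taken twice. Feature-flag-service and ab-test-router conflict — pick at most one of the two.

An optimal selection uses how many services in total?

The maximum throughput within 49 GB is 3122.
For example feature-flag-service + auth-service + geo-lookup + email-composer + cache-warmer achieves it, using 46 GB.
All optima have 5 services.

5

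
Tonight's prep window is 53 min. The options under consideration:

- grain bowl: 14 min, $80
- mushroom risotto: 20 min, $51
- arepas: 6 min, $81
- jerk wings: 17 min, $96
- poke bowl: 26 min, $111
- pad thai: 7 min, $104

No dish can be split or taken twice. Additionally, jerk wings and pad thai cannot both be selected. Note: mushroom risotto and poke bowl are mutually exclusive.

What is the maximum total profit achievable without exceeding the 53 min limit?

Taking grain bowl + arepas + poke bowl + pad thai: 53 min used, 376 in profit.
Runner-up grain bowl + mushroom risotto + arepas + pad thai tops out at 316.

376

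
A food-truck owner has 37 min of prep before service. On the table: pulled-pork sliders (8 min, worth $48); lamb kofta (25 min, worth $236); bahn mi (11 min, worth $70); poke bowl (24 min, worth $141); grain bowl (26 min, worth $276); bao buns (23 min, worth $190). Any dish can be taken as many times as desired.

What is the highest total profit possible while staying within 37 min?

Taking bahn mi + grain bowl: 37 min used, 346 in profit.

346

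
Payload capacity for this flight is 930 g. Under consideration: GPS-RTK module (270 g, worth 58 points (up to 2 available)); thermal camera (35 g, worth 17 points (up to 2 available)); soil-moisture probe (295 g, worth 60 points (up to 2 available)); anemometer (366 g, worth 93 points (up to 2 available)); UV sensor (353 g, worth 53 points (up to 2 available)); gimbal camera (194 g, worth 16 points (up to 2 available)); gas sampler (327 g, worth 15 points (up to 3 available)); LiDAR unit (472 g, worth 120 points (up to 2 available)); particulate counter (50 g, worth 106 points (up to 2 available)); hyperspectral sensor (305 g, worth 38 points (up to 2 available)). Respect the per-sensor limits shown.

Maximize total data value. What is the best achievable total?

The ratio heuristic lands on GPS-RTK module + 2×thermal camera + LiDAR unit + 2×particulate counter (424) but leaves 18 g idle.
Replace GPS-RTK module and LiDAR unit with 2×anemometer: the trade gains 8 net, giving 432 at 902 g.
Nothing else within 930 g beats 432.

432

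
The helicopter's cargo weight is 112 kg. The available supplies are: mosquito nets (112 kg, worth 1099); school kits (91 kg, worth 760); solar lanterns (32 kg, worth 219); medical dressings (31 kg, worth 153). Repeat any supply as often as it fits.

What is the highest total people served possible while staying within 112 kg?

1099

The ratio ordering already packs tightly: mosquito nets, 112 kg, 1099.
No other feasible combination exceeds 1099.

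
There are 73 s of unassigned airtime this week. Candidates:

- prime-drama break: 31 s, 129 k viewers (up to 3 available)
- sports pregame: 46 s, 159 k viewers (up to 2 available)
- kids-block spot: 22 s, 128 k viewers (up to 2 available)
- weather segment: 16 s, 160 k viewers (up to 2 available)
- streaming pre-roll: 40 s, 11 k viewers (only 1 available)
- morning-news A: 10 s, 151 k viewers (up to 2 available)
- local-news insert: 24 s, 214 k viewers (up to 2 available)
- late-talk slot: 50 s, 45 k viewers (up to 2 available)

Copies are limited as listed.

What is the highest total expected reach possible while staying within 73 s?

Filling by ratio: 2×weather segment + 2×morning-news A for 622, with 21 s left unused.
Replace 2×weather segment with 2×local-news insert: the trade gains 108 net, giving 730 at 68 s.
Every other selection either busts 73 s or exceeds an availability limit or fails to beat 730.

730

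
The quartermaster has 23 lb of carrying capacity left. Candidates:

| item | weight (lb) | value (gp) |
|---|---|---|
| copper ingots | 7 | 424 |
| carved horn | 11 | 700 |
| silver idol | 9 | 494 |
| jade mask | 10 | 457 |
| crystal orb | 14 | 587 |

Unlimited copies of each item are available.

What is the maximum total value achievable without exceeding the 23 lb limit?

Ranking by ratio (value/lb): carved horn 63.64, copper ingots 60.57, silver idol 54.89, jade mask 45.70.
Taking 2×carved horn: 22 lb used, 1400 in value.
Every other selection either busts 23 lb or fails to beat 1400.

1400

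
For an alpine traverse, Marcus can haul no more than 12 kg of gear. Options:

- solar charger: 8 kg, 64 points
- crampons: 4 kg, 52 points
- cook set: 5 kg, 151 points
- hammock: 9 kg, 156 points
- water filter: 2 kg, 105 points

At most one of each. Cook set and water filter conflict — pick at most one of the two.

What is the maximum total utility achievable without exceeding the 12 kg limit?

By utility per kg: water filter 52.50, cook set 30.20, hammock 17.33 lead.
Hammock + water filter uses 11 of the 12 kg and totals 261.
The spare 1 kg is too small for any remaining item, and no feasible exchange beats 261.

261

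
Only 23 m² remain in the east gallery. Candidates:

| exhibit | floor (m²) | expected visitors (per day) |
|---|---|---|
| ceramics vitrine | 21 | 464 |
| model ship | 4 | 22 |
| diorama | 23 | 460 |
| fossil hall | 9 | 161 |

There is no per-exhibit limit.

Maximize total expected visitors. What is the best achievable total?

By expected visitors per m²: ceramics vitrine 22.10, diorama 20.00, fossil hall 17.89, model ship 5.50 lead.
Taking ceramics vitrine: 21 m² used, 464 in expected visitors.
That's the maximum — no swap from here does better than 464.

464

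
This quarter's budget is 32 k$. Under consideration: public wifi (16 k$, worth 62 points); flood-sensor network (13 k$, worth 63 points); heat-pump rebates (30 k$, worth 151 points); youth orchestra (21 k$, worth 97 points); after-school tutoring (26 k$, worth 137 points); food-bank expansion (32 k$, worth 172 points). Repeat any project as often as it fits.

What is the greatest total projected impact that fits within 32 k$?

172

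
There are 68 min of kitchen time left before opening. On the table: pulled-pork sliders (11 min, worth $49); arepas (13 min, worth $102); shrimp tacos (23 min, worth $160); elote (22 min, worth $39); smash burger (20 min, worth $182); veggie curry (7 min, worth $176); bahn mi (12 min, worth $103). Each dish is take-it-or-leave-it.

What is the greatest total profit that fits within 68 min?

621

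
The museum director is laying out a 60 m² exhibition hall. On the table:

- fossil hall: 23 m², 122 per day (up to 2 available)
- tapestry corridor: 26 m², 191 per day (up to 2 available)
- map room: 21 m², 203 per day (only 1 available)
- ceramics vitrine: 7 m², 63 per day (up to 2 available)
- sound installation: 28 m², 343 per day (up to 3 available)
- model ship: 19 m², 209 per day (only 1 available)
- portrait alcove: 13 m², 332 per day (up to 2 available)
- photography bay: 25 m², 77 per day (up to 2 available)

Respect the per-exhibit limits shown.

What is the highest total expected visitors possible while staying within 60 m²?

By expected visitors per m²: portrait alcove 25.54, sound installation 12.25, model ship 11.00 lead.
The ratio ordering already packs tightly: sound installation + 2×portrait alcove, 54 m², 1007.
Every other selection either busts 60 m² or exceeds an availability limit or fails to beat 1007.

1007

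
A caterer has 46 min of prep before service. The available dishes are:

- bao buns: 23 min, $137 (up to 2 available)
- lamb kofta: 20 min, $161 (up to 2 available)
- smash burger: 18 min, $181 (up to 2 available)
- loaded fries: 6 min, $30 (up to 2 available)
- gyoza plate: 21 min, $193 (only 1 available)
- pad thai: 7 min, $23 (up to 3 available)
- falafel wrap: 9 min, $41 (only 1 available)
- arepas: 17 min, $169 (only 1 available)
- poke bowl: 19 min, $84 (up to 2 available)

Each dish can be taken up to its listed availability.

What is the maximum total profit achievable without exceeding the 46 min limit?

404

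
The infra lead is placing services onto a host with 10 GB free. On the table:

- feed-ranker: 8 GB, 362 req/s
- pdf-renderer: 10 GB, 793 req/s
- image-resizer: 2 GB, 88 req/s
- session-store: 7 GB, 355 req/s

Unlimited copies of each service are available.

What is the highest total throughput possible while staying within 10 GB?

Density check — pdf-renderer 79.30, session-store 50.71, feed-ranker 45.25 are the best per GB.
The ratio ordering already packs tightly: pdf-renderer, 10 GB, 793.
Every other selection either busts 10 GB or fails to beat 793.

793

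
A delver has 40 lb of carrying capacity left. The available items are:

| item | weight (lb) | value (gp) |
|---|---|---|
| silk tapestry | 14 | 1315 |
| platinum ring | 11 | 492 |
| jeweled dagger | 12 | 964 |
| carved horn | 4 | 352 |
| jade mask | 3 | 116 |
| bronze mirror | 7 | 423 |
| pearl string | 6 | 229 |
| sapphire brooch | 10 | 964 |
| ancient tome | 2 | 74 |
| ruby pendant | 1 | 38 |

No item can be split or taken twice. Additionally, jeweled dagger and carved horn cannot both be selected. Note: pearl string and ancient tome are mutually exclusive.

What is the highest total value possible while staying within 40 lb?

3397

Best packing: silk tapestry + jeweled dagger + jade mask + sapphire brooch + ruby pendant — 40 lb, 3397 total.
The closest alternative, silk tapestry + jeweled dagger + jade mask + sapphire brooch, reaches only 3359.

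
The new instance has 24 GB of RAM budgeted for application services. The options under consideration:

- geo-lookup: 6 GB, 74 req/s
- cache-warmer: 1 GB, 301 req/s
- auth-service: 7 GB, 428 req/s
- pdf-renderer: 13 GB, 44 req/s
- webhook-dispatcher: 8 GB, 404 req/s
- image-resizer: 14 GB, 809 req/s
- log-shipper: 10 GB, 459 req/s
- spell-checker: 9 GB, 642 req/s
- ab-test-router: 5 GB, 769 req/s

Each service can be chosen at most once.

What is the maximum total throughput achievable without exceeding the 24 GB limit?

2140

The ratio ordering already packs tightly: cache-warmer + auth-service + spell-checker + ab-test-router, 22 GB, 2140.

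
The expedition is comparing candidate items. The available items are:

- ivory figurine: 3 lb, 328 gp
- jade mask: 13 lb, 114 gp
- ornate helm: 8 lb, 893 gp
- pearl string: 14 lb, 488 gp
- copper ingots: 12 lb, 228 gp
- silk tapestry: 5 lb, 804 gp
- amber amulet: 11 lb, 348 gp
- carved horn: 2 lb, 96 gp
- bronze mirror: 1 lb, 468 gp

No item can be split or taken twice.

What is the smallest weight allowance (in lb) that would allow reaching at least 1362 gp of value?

Minimise lb subject to total value ≥ 1362.
Taking silk tapestry + carved horn + bronze mirror gives 1368 (≥ 1362) for 8 lb.
Any bundle with less than 8 lb falls short of 1362.

8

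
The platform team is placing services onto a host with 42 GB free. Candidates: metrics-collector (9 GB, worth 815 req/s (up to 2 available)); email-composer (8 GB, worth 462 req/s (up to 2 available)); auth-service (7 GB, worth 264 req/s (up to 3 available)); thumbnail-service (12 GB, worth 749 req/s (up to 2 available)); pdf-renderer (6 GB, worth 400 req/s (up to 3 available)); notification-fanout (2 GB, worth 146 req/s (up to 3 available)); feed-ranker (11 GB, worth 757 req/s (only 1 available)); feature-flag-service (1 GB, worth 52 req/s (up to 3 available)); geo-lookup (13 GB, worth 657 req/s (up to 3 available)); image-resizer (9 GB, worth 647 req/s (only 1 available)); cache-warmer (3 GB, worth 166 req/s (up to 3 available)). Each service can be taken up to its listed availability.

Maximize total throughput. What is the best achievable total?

3326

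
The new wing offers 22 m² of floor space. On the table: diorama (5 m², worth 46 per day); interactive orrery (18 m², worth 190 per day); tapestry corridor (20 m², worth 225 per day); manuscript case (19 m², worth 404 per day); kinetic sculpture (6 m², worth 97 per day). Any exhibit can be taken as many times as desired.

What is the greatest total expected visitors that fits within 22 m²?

404

Manuscript case uses 19 of the 22 m² and totals 404.
Every other selection either busts 22 m² or fails to beat 404.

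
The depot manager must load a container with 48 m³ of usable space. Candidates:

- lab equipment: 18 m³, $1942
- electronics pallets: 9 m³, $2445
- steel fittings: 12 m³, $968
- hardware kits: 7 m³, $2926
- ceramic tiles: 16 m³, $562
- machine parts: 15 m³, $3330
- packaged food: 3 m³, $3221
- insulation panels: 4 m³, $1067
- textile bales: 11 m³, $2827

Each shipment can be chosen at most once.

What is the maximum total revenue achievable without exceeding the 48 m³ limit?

A density-first pass picks electronics pallets + steel fittings + hardware kits + packaged food + insulation panels + textile bales — 13454 at 46 m³.
The 16 m³ tied up in steel fittings and insulation panels is better spent on machine parts — total rises to 14749 (45 m³).
No other feasible combination exceeds 14749.

14749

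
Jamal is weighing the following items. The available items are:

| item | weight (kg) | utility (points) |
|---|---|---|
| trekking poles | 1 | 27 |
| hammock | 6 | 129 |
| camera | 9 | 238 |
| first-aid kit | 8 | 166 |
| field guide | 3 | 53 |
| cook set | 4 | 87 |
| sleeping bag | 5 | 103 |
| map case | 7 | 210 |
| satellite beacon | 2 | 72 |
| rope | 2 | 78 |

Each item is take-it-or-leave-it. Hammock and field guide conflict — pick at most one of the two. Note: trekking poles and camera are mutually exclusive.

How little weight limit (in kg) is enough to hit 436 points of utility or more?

Minimise kg subject to total utility ≥ 436.
trekking poles + field guide + map case + satellite beacon + rope reaches 440 using 15 kg.
Any bundle with less than 15 kg falls short of 436.

15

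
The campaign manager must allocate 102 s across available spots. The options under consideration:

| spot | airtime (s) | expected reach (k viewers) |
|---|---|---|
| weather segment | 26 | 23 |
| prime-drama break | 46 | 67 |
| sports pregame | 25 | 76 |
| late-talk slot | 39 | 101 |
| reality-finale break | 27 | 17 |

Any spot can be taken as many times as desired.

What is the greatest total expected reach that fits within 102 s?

4×sports pregame uses 100 of the 102 s and totals 304.
The spare 2 s is too small for any remaining spot, and no exchange beats 304.

304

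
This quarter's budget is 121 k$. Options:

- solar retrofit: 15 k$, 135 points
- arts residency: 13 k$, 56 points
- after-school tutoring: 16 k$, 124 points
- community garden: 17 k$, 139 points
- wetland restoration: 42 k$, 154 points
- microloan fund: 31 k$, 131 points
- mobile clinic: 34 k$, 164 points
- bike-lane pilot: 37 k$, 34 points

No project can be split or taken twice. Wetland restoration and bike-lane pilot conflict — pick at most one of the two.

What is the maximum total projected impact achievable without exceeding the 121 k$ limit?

Ranking by ratio (projected impact/k$): solar retrofit 9.00, community garden 8.18, after-school tutoring 7.75, mobile clinic 4.82.
Greedy by ratio would take solar retrofit + arts residency + after-school tutoring + community garden + mobile clinic: 95 k$ used, total 618.
Replace arts residency with microloan fund: the trade gains 75 net, giving 693 at 113 k$.
An exhaustive check of the 256 subsets confirms 693.

693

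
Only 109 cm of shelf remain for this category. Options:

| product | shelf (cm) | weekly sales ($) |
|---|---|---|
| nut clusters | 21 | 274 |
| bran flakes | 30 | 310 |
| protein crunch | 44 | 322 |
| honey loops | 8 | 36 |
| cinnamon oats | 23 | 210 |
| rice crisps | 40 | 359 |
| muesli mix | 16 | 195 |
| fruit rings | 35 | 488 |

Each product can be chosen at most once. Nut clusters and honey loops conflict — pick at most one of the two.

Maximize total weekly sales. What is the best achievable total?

Filling by ratio: nut clusters + bran flakes + muesli mix + fruit rings for 1267, with 7 cm left unused.
Dropping muesli mix frees 16 cm; slotting in cinnamon oats (23 cm) lifts the total to 1282 at 109 cm.
Runner-up nut clusters + bran flakes + muesli mix + fruit rings tops out at 1267.

1282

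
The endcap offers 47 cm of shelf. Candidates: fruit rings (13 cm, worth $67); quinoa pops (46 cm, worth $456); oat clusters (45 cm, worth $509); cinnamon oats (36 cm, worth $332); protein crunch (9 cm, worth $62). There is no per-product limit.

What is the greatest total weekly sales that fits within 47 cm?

The ratio ordering already packs tightly: oat clusters, 45 cm, 509.
That's the maximum — no swap from here does better than 509.

509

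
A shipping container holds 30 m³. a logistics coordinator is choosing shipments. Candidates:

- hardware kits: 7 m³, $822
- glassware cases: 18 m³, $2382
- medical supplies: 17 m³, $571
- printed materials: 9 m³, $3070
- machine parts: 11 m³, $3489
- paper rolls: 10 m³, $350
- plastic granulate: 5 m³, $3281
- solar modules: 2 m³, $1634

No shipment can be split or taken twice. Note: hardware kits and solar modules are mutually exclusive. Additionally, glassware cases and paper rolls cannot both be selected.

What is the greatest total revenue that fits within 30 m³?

Taking printed materials + machine parts + plastic granulate + solar modules: 27 m³ used, 11474 in revenue.

11474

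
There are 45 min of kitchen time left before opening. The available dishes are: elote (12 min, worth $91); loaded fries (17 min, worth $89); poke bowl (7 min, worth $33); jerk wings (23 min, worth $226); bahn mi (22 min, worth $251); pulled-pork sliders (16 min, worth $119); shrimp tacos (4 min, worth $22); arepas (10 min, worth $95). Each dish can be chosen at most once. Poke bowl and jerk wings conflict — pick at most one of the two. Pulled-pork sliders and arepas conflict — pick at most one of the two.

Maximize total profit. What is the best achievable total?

477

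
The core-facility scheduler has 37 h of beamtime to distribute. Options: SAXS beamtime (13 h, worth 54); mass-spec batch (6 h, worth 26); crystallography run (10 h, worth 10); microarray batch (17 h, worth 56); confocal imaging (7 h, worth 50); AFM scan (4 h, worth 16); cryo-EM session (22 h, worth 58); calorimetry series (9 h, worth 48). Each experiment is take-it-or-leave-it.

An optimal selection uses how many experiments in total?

4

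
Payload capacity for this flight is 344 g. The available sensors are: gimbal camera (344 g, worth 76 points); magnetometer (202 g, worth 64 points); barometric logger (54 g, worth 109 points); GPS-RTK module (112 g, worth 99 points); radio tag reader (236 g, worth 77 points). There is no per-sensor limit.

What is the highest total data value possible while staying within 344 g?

Best packing: 6×barometric logger — 324 g, 654 total.

654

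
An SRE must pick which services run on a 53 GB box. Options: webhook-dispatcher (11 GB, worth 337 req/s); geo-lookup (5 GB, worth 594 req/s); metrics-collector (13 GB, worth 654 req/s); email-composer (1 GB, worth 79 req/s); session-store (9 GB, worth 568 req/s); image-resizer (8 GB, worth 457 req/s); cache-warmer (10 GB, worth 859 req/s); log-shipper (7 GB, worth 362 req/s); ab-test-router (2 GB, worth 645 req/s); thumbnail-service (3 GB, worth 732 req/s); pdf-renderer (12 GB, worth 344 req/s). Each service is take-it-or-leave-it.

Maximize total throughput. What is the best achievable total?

4588

Density check — ab-test-router 322.50, thumbnail-service 244.00, geo-lookup 118.80 are the best per GB.
A density-first pass picks geo-lookup + email-composer + session-store + image-resizer + cache-warmer + log-shipper + ab-test-router + thumbnail-service — 4296 at 45 GB.
The 7 GB tied up in log-shipper is better spent on metrics-collector — total rises to 4588 (51 GB).
The spare 2 GB is too small for any remaining service, and no exchange beats 4588.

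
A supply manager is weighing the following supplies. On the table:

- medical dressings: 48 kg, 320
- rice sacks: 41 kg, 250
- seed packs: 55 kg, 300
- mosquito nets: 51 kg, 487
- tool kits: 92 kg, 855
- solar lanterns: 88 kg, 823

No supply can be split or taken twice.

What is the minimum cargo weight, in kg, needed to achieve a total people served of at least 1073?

Need the lightest bundle worth ≥ 1073.
Taking rice sacks + solar lanterns gives 1073 (≥ 1073) for 129 kg.
Below 129 kg the best achievable stays under 1073.

129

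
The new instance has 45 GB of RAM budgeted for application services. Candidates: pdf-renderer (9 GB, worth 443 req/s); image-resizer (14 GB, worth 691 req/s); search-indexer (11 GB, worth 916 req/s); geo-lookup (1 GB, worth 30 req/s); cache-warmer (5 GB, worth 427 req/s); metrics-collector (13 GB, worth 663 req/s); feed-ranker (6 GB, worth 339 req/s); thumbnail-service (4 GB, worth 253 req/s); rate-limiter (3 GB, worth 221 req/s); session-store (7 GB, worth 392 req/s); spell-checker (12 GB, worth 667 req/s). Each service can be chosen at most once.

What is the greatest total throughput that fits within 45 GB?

2994

A density-first pass picks pdf-renderer + search-indexer + cache-warmer + feed-ranker + thumbnail-service + rate-limiter + session-store — 2991 at 45 GB.
The 12 GB tied up in pdf-renderer and rate-limiter is better spent on spell-checker — total rises to 2994 (45 GB).
Runner-up search-indexer + geo-lookup + cache-warmer + feed-ranker + rate-limiter + session-store + spell-checker tops out at 2992.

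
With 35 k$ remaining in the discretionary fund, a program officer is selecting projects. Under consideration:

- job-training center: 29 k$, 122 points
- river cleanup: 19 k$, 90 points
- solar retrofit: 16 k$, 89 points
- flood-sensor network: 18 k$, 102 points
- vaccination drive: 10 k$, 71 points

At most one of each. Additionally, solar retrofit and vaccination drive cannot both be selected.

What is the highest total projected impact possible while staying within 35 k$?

191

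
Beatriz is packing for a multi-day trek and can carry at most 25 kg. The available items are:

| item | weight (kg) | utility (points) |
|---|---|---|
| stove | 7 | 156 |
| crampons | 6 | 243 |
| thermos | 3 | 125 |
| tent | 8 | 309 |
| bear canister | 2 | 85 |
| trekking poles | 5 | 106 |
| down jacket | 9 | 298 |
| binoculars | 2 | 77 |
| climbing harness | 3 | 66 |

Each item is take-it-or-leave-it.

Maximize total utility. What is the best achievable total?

935

Taking the top-ratio items first gives crampons + thermos + tent + bear canister + binoculars + climbing harness for 905 (24 kg).
Dropping thermos and binoculars and climbing harness frees 8 kg; slotting in down jacket (9 kg) lifts the total to 935 at 25 kg.
The closest alternative, crampons + tent + down jacket + binoculars, reaches only 927.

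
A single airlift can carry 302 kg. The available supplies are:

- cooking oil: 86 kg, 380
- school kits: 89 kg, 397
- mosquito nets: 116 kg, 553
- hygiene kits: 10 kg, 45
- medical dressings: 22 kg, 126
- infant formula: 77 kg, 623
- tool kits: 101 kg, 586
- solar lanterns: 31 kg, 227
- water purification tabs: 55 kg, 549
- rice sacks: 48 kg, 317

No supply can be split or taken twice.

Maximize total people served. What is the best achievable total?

Taking the top-ratio supplies first gives hygiene kits + medical dressings + infant formula + solar lanterns + water purification tabs + rice sacks for 1887 (243 kg).
Replace rice sacks with tool kits: the trade gains 269 net, giving 2156 at 296 kg.
No other feasible combination exceeds 2156.

2156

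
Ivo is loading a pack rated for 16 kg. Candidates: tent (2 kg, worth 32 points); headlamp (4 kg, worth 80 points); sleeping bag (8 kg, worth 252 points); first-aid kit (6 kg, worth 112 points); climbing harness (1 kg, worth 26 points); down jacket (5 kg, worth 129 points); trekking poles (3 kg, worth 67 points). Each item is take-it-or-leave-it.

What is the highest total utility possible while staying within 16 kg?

448

A density-first pass picks tent + sleeping bag + climbing harness + down jacket — 439 at 16 kg.
The 3 kg tied up in tent and climbing harness is better spent on trekking poles — total rises to 448 (16 kg).
Next best is tent + sleeping bag + climbing harness + down jacket at 439 (16 kg) — short by 9.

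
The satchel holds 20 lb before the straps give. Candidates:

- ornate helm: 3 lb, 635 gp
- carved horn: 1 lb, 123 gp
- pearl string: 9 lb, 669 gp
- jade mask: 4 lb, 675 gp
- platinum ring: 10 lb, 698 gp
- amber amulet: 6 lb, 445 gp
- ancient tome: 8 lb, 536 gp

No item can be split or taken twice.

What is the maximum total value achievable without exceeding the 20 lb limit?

A density-first pass picks ornate helm + carved horn + pearl string + jade mask — 2102 at 17 lb.
Dropping pearl string frees 9 lb; slotting in platinum ring (10 lb) lifts the total to 2131 at 18 lb.
Runner-up ornate helm + carved horn + pearl string + jade mask tops out at 2102.

2131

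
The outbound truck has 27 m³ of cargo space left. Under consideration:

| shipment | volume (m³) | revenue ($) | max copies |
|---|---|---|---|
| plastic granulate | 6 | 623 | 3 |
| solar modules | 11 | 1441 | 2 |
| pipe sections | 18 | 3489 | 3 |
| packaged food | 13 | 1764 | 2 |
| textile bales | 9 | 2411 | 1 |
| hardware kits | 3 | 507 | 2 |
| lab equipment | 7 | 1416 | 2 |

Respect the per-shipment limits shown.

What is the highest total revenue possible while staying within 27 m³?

5900

Density check — textile bales 267.89, lab equipment 202.29, pipe sections 193.83, hardware kits 169.00 are the best per m³.
Filling by ratio: textile bales + hardware kits + 2×lab equipment for 5750, with 1 m³ left unused.
The 17 m³ tied up in hardware kits and 2×lab equipment is better spent on pipe sections — total rises to 5900 (27 m³).
Every other selection either busts 27 m³ or exceeds an availability limit or fails to beat 5900.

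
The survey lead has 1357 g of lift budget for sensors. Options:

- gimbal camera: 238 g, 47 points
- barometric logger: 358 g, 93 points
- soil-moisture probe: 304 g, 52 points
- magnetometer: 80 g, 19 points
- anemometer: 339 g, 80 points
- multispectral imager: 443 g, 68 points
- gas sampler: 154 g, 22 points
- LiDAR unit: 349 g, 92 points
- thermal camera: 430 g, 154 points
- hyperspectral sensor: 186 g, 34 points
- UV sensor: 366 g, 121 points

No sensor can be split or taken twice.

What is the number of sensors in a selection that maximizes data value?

4

The maximum data value within 1357 g is 402.
For example barometric logger + thermal camera + hyperspectral sensor + UV sensor achieves it, using 1340 g.
All optima have 4 sensors.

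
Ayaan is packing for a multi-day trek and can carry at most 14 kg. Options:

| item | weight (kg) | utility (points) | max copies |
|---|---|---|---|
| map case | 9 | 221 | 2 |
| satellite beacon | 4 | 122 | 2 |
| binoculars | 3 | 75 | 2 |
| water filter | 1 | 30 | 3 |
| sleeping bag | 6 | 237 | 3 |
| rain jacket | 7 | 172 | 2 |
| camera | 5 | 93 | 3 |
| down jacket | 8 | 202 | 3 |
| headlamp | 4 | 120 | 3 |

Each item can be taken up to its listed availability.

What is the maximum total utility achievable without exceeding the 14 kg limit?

Best packing: 2×water filter + 2×sleeping bag — 14 kg, 534 total.

534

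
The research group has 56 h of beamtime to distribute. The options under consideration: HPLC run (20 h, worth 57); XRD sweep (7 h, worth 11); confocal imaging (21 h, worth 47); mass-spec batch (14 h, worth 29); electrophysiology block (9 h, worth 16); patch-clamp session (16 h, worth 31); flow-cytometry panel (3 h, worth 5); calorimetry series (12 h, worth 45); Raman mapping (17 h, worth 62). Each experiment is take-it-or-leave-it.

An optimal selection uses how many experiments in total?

4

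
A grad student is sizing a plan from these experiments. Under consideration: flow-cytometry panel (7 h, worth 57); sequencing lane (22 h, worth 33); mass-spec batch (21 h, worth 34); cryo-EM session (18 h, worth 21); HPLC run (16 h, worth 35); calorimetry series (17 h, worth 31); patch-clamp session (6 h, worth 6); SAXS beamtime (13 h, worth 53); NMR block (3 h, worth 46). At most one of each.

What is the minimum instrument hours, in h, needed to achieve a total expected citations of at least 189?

39

Need the lightest bundle worth ≥ 189.
Taking flow-cytometry panel + HPLC run + SAXS beamtime + NMR block gives 191 (≥ 189) for 39 h.
No combination under 39 h hits 189.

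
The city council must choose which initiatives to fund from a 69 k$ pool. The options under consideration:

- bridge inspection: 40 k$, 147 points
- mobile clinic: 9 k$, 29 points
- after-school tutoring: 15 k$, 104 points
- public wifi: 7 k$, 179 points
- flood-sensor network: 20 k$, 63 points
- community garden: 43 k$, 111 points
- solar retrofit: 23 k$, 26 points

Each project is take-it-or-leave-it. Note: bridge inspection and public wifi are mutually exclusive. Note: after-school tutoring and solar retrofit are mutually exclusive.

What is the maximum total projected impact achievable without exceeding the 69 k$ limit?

Best packing: after-school tutoring + public wifi + community garden — 65 k$, 394 total.

394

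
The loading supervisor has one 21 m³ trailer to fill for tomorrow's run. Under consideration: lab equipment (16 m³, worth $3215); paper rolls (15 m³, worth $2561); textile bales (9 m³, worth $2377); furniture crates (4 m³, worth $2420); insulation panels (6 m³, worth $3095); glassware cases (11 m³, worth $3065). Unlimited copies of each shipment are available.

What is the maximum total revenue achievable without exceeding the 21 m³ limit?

12100

Taking 5×furniture crates: 20 m³ used, 12100 in revenue.
That's the maximum — no swap from here does better than 12100.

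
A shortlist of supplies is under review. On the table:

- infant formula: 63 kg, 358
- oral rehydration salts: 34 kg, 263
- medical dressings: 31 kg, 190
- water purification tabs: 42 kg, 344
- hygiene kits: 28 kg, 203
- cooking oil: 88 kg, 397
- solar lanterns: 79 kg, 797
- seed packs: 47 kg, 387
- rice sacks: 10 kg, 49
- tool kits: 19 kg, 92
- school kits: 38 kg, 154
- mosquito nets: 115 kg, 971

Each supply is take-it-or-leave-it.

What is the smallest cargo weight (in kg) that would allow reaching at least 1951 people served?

222

Need the lightest bundle worth ≥ 1951.
Taking hygiene kits + solar lanterns + mosquito nets gives 1971 (≥ 1951) for 222 kg.
Below 222 kg the best achievable stays under 1951.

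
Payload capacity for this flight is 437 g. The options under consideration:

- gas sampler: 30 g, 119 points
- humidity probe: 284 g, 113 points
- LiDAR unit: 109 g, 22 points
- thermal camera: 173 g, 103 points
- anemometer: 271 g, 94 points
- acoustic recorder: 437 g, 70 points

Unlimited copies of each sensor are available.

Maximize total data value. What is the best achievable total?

1666

Best packing: 14×gas sampler — 420 g, 1666 total.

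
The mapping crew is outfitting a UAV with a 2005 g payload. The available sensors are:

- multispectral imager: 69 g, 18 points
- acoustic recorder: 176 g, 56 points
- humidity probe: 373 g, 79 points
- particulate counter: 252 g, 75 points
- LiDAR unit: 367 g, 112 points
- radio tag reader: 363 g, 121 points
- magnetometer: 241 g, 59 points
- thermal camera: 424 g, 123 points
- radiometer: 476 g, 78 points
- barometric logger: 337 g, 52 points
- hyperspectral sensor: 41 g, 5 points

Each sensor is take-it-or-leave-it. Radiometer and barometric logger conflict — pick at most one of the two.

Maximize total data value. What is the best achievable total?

571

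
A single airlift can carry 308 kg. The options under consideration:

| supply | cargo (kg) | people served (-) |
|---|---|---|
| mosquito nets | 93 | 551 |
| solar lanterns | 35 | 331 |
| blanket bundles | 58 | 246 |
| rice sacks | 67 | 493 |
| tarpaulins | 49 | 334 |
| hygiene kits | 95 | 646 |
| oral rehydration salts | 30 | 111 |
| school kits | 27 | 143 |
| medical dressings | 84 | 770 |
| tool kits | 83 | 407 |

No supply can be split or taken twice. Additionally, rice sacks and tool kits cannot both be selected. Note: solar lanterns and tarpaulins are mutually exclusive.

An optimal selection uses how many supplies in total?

5

Optimal total is 2383.
For example solar lanterns + rice sacks + hygiene kits + school kits + medical dressings achieves it, using 308 kg.
Any selection reaching 2383 contains exactly 5 supplies.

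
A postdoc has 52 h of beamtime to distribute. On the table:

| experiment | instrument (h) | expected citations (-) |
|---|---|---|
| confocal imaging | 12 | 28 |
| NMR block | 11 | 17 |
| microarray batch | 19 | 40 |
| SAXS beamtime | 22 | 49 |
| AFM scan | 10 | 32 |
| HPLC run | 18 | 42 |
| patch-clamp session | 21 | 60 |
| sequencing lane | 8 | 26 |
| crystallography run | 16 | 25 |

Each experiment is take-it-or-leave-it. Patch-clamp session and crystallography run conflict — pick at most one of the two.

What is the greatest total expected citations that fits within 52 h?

146

Ranking by ratio (expected citations/h): sequencing lane 3.25, AFM scan 3.20, patch-clamp session 2.86, confocal imaging 2.33.
The ratio ordering already packs tightly: confocal imaging + AFM scan + patch-clamp session + sequencing lane, 51 h, 146.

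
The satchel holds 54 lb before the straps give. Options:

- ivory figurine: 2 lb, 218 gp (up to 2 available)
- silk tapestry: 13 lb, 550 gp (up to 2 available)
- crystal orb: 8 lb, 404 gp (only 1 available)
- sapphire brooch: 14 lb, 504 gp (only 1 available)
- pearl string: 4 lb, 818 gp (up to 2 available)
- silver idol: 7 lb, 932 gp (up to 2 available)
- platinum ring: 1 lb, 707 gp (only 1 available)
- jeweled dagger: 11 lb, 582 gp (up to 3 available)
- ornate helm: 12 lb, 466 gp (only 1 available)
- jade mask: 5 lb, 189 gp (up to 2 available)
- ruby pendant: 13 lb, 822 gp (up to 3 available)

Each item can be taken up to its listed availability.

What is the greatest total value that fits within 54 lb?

6287

Density check — platinum ring 707.00, pearl string 204.50, silver idol 133.14 are the best per lb.
The ratio ordering already packs tightly: 2×ivory figurine + 2×pearl string + 2×silver idol + platinum ring + 2×ruby pendant, 53 lb, 6287.
No other feasible combination exceeds 6287.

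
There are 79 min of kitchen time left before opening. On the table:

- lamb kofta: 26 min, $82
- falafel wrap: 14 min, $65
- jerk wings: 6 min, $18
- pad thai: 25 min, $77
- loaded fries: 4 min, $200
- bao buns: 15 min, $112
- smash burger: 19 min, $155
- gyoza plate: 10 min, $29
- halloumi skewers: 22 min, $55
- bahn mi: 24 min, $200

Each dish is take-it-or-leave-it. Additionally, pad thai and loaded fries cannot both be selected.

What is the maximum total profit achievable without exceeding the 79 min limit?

Taking falafel wrap + loaded fries + bao buns + smash burger + bahn mi: 76 min used, 732 in profit.

732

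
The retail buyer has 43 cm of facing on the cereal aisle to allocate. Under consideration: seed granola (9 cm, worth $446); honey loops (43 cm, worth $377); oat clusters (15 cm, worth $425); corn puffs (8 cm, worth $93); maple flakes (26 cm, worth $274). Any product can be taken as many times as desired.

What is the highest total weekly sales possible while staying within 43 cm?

1784

Taking 4×seed granola: 36 cm used, 1784 in weekly sales.
Every other selection either busts 43 cm or fails to beat 1784.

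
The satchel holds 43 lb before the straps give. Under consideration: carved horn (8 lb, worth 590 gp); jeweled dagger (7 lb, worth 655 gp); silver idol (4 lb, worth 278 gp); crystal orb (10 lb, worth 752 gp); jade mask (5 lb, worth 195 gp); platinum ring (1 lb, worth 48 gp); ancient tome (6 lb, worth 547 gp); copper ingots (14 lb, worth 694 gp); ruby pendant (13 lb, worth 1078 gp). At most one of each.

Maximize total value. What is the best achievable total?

3401

Greedy by ratio would take jeweled dagger + silver idol + crystal orb + platinum ring + ancient tome + ruby pendant: 41 lb used, total 3358.
Replace ancient tome with carved horn: the trade gains 43 net, giving 3401 at 43 lb.
An exhaustive check of the 512 subsets confirms 3401.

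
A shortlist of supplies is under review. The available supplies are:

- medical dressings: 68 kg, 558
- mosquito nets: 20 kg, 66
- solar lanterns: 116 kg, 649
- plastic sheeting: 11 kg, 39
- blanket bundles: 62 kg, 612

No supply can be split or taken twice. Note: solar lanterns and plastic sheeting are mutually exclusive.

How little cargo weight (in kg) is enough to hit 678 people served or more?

82

Need the lightest bundle worth ≥ 678.
Taking mosquito nets + blanket bundles gives 678 (≥ 678) for 82 kg.
Below 82 kg the best achievable stays under 678.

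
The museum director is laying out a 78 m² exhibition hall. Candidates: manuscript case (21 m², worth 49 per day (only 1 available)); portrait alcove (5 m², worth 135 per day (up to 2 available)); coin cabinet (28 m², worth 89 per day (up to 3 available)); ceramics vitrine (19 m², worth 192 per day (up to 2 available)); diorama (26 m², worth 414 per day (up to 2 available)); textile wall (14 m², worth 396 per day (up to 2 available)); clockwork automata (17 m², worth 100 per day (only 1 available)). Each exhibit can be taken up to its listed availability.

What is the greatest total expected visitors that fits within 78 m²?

Taking the top-ratio exhibits first gives 2×portrait alcove + diorama + 2×textile wall for 1476 (64 m²).
Dropping portrait alcove frees 5 m²; slotting in ceramics vitrine (19 m²) lifts the total to 1533 at 78 m².
Every other selection either busts 78 m² or exceeds an availability limit or fails to beat 1533.

1533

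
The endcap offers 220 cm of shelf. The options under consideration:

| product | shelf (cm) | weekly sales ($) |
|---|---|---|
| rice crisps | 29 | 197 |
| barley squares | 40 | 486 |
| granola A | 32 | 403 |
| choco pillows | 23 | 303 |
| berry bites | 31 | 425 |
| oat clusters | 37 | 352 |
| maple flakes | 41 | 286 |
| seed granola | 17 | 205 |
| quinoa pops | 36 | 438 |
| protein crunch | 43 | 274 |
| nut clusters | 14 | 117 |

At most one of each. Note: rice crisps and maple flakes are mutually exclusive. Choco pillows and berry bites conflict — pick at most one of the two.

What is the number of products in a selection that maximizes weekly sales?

7

Best achievable weekly sales is 2426.
For example barley squares + granola A + berry bites + oat clusters + seed granola + quinoa pops + nut clusters achieves it, using 207 cm.
Any selection reaching 2426 contains exactly 7 products.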